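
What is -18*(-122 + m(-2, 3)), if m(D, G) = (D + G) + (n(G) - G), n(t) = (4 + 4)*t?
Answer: 1800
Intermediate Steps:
n(t) = 8*t
m(D, G) = D + 8*G (m(D, G) = (D + G) + (8*G - G) = (D + G) + 7*G = D + 8*G)
-18*(-122 + m(-2, 3)) = -18*(-122 + (-2 + 8*3)) = -18*(-122 + (-2 + 24)) = -18*(-122 + 22) = -18*(-100) = 1800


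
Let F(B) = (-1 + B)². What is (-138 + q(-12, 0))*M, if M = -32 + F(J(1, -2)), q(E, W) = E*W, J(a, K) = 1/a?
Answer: 4416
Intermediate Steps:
M = -32 (M = -32 + (-1 + 1/1)² = -32 + (-1 + 1)² = -32 + 0² = -32 + 0 = -32)
(-138 + q(-12, 0))*M = (-138 - 12*0)*(-32) = (-138 + 0)*(-32) = -138*(-32) = 4416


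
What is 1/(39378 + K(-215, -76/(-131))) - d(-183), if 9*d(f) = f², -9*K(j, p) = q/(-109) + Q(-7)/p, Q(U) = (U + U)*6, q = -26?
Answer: -2732203421308/734265907 ≈ -3721.0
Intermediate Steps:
Q(U) = 12*U (Q(U) = (2*U)*6 = 12*U)
K(j, p) = -26/981 + 28/(3*p) (K(j, p) = -(-26/(-109) + (12*(-7))/p)/9 = -(-26*(-1/109) - 84/p)/9 = -(26/109 - 84/p)/9 = -26/981 + 28/(3*p))
d(f) = f²/9
1/(39378 + K(-215, -76/(-131))) - d(-183) = 1/(39378 + 2*(4578 - (-988)/(-131))/(981*((-76/(-131))))) - (-183)²/9 = 1/(39378 + 2*(4578 - (-988)*(-1)/131)/(981*((-76*(-1/131))))) - 33489/9 = 1/(39378 + 2*(4578 - 13*76/131)/(981*(76/131))) - 1*3721 = 1/(39378 + (2/981)*(131/76)*(4578 - 988/131)) - 3721 = 1/(39378 + (2/981)*(131/76)*(598730/131)) - 3721 = 1/(39378 + 299365/18639) - 3721 = 1/(734265907/18639) - 3721 = 18639/734265907 - 3721 = -2732203421308/734265907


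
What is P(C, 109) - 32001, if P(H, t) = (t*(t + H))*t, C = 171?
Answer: 3294679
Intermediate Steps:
P(H, t) = t²*(H + t) (P(H, t) = (t*(H + t))*t = t²*(H + t))
P(C, 109) - 32001 = 109²*(171 + 109) - 32001 = 11881*280 - 32001 = 3326680 - 32001 = 3294679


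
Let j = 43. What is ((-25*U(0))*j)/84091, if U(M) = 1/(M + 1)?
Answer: -1075/84091 ≈ -0.012784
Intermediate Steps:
U(M) = 1/(1 + M)
((-25*U(0))*j)/84091 = (-25/(1 + 0)*43)/84091 = (-25/1*43)*(1/84091) = (-25*1*43)*(1/84091) = -25*43*(1/84091) = -1075*1/84091 = -1075/84091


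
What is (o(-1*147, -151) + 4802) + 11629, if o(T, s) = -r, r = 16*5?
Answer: 16351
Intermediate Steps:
r = 80
o(T, s) = -80 (o(T, s) = -1*80 = -80)
(o(-1*147, -151) + 4802) + 11629 = (-80 + 4802) + 11629 = 4722 + 11629 = 16351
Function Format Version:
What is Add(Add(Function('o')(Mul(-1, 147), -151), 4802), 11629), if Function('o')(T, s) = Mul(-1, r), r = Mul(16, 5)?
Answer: 16351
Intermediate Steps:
r = 80
Function('o')(T, s) = -80 (Function('o')(T, s) = Mul(-1, 80) = -80)
Add(Add(Function('o')(Mul(-1, 147), -151), 4802), 11629) = Add(Add(-80, 4802), 11629) = Add(4722, 11629) = 16351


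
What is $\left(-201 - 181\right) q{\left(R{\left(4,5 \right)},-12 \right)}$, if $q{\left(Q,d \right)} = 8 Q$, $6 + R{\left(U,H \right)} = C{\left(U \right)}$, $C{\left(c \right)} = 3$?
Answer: $9168$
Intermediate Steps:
$R{\left(U,H \right)} = -3$ ($R{\left(U,H \right)} = -6 + 3 = -3$)
$\left(-201 - 181\right) q{\left(R{\left(4,5 \right)},-12 \right)} = \left(-201 - 181\right) 8 \left(-3\right) = \left(-382\right) \left(-24\right) = 9168$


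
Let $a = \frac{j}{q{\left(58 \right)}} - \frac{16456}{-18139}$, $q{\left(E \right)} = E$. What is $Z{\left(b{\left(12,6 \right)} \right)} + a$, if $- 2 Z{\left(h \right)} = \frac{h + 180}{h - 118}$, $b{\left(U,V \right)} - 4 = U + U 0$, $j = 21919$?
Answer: $\frac{108969271}{286926} \approx 379.78$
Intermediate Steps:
$b{\left(U,V \right)} = 4 + U$ ($b{\left(U,V \right)} = 4 + \left(U + U 0\right) = 4 + \left(U + 0\right) = 4 + U$)
$Z{\left(h \right)} = - \frac{180 + h}{2 \left(-118 + h\right)}$ ($Z{\left(h \right)} = - \frac{\left(h + 180\right) \frac{1}{h - 118}}{2} = - \frac{\left(180 + h\right) \frac{1}{-118 + h}}{2} = - \frac{\frac{1}{-118 + h} \left(180 + h\right)}{2} = - \frac{180 + h}{2 \left(-118 + h\right)}$)
$a = \frac{2131247}{5626}$ ($a = \frac{21919}{58} - \frac{16456}{-18139} = 21919 \cdot \frac{1}{58} - - \frac{88}{97} = \frac{21919}{58} + \frac{88}{97} = \frac{2131247}{5626} \approx 378.82$)
$Z{\left(b{\left(12,6 \right)} \right)} + a = \frac{-180 - \left(4 + 12\right)}{2 \left(-118 + \left(4 + 12\right)\right)} + \frac{2131247}{5626} = \frac{-180 - 16}{2 \left(-118 + 16\right)} + \frac{2131247}{5626} = \frac{-180 - 16}{2 \left(-102\right)} + \frac{2131247}{5626} = \frac{1}{2} \left(- \frac{1}{102}\right) \left(-196\right) + \frac{2131247}{5626} = \frac{49}{51} + \frac{2131247}{5626} = \frac{108969271}{286926}$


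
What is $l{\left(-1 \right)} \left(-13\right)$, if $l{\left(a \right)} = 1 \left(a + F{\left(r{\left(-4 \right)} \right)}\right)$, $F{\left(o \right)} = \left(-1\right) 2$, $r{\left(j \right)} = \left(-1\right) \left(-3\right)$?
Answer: $39$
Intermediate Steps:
$r{\left(j \right)} = 3$
$F{\left(o \right)} = -2$
$l{\left(a \right)} = -2 + a$ ($l{\left(a \right)} = 1 \left(a - 2\right) = 1 \left(-2 + a\right) = -2 + a$)
$l{\left(-1 \right)} \left(-13\right) = \left(-2 - 1\right) \left(-13\right) = \left(-3\right) \left(-13\right) = 39$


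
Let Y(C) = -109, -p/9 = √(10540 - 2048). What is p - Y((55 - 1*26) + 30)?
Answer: 109 - 18*√2123 ≈ -720.37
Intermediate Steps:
p = -18*√2123 (p = -9*√(10540 - 2048) = -18*√2123 ≈ -829.37)
p - Y((55 - 1*26) + 30) = -18*√2123 - 1*(-109) = -18*√2123 + 109 = 109 - 18*√2123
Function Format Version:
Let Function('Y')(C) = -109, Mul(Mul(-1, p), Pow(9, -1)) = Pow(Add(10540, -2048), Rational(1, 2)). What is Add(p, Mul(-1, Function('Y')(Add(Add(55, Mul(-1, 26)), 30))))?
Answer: Add(109, Mul(-18, Pow(2123, Rational(1, 2)))) ≈ -720.37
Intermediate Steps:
p = Mul(-18, Pow(2123, Rational(1, 2))) (p = Mul(-9, Pow(Add(10540, -2048), Rational(1, 2))) = Mul(-9, Pow(8492, Rational(1, 2))) = Mul(-9, Mul(2, Pow(2123, Rational(1, 2)))) = Mul(-18, Pow(2123, Rational(1, 2))) ≈ -829.37)
Add(p, Mul(-1, Function('Y')(Add(Add(55, Mul(-1, 26)), 30)))) = Add(Mul(-18, Pow(2123, Rational(1, 2))), Mul(-1, -109)) = Add(Mul(-18, Pow(2123, Rational(1, 2))), 109) = Add(109, Mul(-18, Pow(2123, Rational(1, 2))))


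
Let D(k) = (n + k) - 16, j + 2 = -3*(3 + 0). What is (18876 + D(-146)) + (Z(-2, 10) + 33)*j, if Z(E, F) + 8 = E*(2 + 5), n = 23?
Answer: 18616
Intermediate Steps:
Z(E, F) = -8 + 7*E (Z(E, F) = -8 + E*(2 + 5) = -8 + E*7 = -8 + 7*E)
j = -11 (j = -2 - 3*(3 + 0) = -2 - 3*3 = -2 - 9 = -11)
D(k) = 7 + k (D(k) = (23 + k) - 16 = 7 + k)
(18876 + D(-146)) + (Z(-2, 10) + 33)*j = (18876 + (7 - 146)) + ((-8 + 7*(-2)) + 33)*(-11) = (18876 - 139) + ((-8 - 14) + 33)*(-11) = 18737 + (-22 + 33)*(-11) = 18737 + 11*(-11) = 18737 - 121 = 18616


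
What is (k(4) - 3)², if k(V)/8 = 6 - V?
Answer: 169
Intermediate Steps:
k(V) = 48 - 8*V (k(V) = 8*(6 - V) = 48 - 8*V)
(k(4) - 3)² = ((48 - 8*4) - 3)² = ((48 - 32) - 3)² = (16 - 3)² = 13² = 169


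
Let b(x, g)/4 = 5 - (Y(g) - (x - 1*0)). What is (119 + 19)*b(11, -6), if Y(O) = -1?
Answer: 9384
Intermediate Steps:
b(x, g) = 24 + 4*x (b(x, g) = 4*(5 - (-1 - (x - 1*0))) = 4*(5 - (-1 - (x + 0))) = 4*(5 - (-1 - x)) = 4*(5 + (1 + x)) = 4*(6 + x) = 24 + 4*x)
(119 + 19)*b(11, -6) = (119 + 19)*(24 + 4*11) = 138*(24 + 44) = 138*68 = 9384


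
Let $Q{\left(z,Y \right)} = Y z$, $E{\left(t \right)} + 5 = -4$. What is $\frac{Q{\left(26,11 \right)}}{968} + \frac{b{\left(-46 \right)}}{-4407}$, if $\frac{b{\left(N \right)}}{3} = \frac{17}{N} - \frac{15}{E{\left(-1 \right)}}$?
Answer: $\frac{1313755}{4459884} \approx 0.29457$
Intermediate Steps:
$E{\left(t \right)} = -9$ ($E{\left(t \right)} = -5 - 4 = -9$)
$b{\left(N \right)} = 5 + \frac{51}{N}$ ($b{\left(N \right)} = 3 \left(\frac{17}{N} - \frac{15}{-9}\right) = 3 \left(\frac{17}{N} - - \frac{5}{3}\right) = 3 \left(\frac{17}{N} + \frac{5}{3}\right) = 3 \left(\frac{5}{3} + \frac{17}{N}\right) = 5 + \frac{51}{N}$)
$\frac{Q{\left(26,11 \right)}}{968} + \frac{b{\left(-46 \right)}}{-4407} = \frac{11 \cdot 26}{968} + \frac{5 + \frac{51}{-46}}{-4407} = 286 \cdot \frac{1}{968} + \left(5 + 51 \left(- \frac{1}{46}\right)\right) \left(- \frac{1}{4407}\right) = \frac{13}{44} + \left(5 - \frac{51}{46}\right) \left(- \frac{1}{4407}\right) = \frac{13}{44} + \frac{179}{46} \left(- \frac{1}{4407}\right) = \frac{13}{44} - \frac{179}{202722} = \frac{1313755}{4459884}$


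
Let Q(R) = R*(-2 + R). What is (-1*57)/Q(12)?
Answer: -19/40 ≈ -0.47500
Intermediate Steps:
(-1*57)/Q(12) = (-1*57)/((12*(-2 + 12))) = -57/(12*10) = -57/120 = -57*1/120 = -19/40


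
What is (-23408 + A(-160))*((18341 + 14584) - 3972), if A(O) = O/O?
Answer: -677702871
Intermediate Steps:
A(O) = 1
(-23408 + A(-160))*((18341 + 14584) - 3972) = (-23408 + 1)*((18341 + 14584) - 3972) = -23407*(32925 - 3972) = -23407*28953 = -677702871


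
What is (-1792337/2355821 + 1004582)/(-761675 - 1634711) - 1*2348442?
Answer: -13258029433273471937/5645456462906 ≈ -2.3484e+6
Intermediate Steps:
(-1792337/2355821 + 1004582)/(-761675 - 1634711) - 1*2348442 = (-1792337*1/2355821 + 1004582)/(-2396386) - 2348442 = (-1792337/2355821 + 1004582)*(-1/2396386) - 2348442 = (2366613579485/2355821)*(-1/2396386) - 2348442 = -2366613579485/5645456462906 - 2348442 = -13258029433273471937/5645456462906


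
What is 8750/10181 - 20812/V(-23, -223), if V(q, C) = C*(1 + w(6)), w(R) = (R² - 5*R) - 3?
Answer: 54922993/2270363 ≈ 24.191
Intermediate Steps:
w(R) = -3 + R² - 5*R
V(q, C) = 4*C (V(q, C) = C*(1 + (-3 + 6² - 5*6)) = C*(1 + (-3 + 36 - 30)) = C*(1 + 3) = C*4 = 4*C)
8750/10181 - 20812/V(-23, -223) = 8750/10181 - 20812/(4*(-223)) = 8750*(1/10181) - 20812/(-892) = 8750/10181 - 20812*(-1/892) = 8750/10181 + 5203/223 = 54922993/2270363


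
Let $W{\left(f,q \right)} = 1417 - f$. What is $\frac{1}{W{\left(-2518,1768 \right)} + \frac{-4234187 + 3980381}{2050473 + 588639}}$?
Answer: $\frac{62836}{247253617} \approx 0.00025414$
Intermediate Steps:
$\frac{1}{W{\left(-2518,1768 \right)} + \frac{-4234187 + 3980381}{2050473 + 588639}} = \frac{1}{\left(1417 - -2518\right) + \frac{-4234187 + 3980381}{2050473 + 588639}} = \frac{1}{\left(1417 + 2518\right) - \frac{253806}{2639112}} = \frac{1}{3935 - \frac{6043}{62836}} = \frac{1}{\frac{247253617}{62836}} = \frac{62836}{247253617}$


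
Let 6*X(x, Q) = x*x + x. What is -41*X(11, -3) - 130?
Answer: -1032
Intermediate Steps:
X(x, Q) = x/6 + x²/6 (X(x, Q) = (x*x + x)/6 = (x² + x)/6 = (x + x²)/6 = x/6 + x²/6)
-41*X(11, -3) - 130 = -41*11*(1 + 11)/6 - 130 = -41*11*12/6 - 130 = -41*22 - 130 = -902 - 130 = -1032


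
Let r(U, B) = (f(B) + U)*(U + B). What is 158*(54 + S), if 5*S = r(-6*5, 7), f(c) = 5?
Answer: 26702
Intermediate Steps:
r(U, B) = (5 + U)*(B + U) (r(U, B) = (5 + U)*(U + B) = (5 + U)*(B + U))
S = 115 (S = ((-6*5)**2 + 5*7 + 5*(-6*5) + 7*(-6*5))/5 = ((-30)**2 + 35 + 5*(-30) + 7*(-30))/5 = (900 + 35 - 150 - 210)/5 = (1/5)*575 = 115)
158*(54 + S) = 158*(54 + 115) = 158*169 = 26702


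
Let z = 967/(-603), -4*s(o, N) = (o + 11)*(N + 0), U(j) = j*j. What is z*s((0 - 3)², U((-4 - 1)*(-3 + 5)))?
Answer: 483500/603 ≈ 801.82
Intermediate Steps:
U(j) = j²
s(o, N) = -N*(11 + o)/4 (s(o, N) = -(o + 11)*(N + 0)/4 = -(11 + o)*N/4 = -N*(11 + o)/4)
z = -967/603 (z = 967*(-1/603) = -967/603 ≈ -1.6036)
z*s((0 - 3)², U((-4 - 1)*(-3 + 5))) = -(-967)*((-4 - 1)*(-3 + 5))²*(11 + (0 - 3)²)/2412 = -(-967)*(-5*2)²*(11 + (-3)²)/2412 = -(-967)*(-10)²*(11 + 9)/2412 = -(-967)*100*20/2412 = -967/603*(-500) = 483500/603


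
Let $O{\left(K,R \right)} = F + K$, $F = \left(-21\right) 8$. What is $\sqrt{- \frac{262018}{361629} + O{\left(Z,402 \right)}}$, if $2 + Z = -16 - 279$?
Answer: $\frac{i \sqrt{6767264050043}}{120543} \approx 21.581 i$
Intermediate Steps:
$Z = -297$ ($Z = -2 - 295 = -297$)
$F = -168$
$O{\left(K,R \right)} = -168 + K$
$\sqrt{- \frac{262018}{361629} + O{\left(Z,402 \right)}} = \sqrt{- \frac{262018}{361629} - 465} = \sqrt{- \frac{168419503}{361629}} = \frac{i \sqrt{6767264050043}}{120543}$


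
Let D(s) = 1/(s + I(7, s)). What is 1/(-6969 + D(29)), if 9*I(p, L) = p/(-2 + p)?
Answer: -1312/9143283 ≈ -0.00014349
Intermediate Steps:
I(p, L) = p/(9*(-2 + p)) (I(p, L) = (p/(-2 + p))/9 = p/(9*(-2 + p)))
D(s) = 1/(7/45 + s) (D(s) = 1/(s + (⅑)*7/(-2 + 7)) = 1/(s + (⅑)*7/5) = 1/(s + (⅑)*7*(⅕)) = 1/(s + 7/45) = 1/(7/45 + s))
1/(-6969 + D(29)) = 1/(-6969 + 45/(7 + 45*29)) = 1/(-6969 + 45/(7 + 1305)) = 1/(-6969 + 45/1312) = 1/(-9143283/1312) = -1312/9143283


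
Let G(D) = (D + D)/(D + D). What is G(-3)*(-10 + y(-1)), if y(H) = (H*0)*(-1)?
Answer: -10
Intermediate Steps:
G(D) = 1 (G(D) = (2*D)/((2*D)) = (2*D)*(1/(2*D)) = 1)
y(H) = 0 (y(H) = 0*(-1) = 0)
G(-3)*(-10 + y(-1)) = 1*(-10 + 0) = 1*(-10) = -10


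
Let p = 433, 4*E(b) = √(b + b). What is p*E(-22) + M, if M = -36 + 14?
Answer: -22 + 433*I*√11/2 ≈ -22.0 + 718.05*I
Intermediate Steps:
M = -22
E(b) = √2*√b/4 (E(b) = √(b + b)/4 = √(2*b)/4 = (√2*√b)/4 = √2*√b/4)
p*E(-22) + M = 433*(√2*√(-22)/4) - 22 = 433*(√2*(I*√22)/4) - 22 = 433*(I*√11/2) - 22 = 433*I*√11/2 - 22 = -22 + 433*I*√11/2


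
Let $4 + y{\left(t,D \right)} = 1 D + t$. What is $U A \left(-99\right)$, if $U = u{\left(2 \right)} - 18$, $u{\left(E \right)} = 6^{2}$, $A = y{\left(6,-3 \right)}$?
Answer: $1782$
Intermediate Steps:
$y{\left(t,D \right)} = -4 + D + t$ ($y{\left(t,D \right)} = -4 + \left(1 D + t\right) = -4 + \left(D + t\right) = -4 + D + t$)
$A = -1$ ($A = -4 - 3 + 6 = -1$)
$u{\left(E \right)} = 36$
$U = 18$ ($U = 36 - 18 = 18$)
$U A \left(-99\right) = 18 \left(-1\right) \left(-99\right) = \left(-18\right) \left(-99\right) = 1782$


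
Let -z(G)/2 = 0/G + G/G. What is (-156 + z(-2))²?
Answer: 24964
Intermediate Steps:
z(G) = -2 (z(G) = -2*(0/G + G/G) = -2*(0 + 1) = -2*1 = -2)
(-156 + z(-2))² = (-156 - 2)² = (-158)² = 24964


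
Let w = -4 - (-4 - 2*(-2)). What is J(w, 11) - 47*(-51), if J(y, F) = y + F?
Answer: 2404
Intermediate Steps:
w = -4 (w = -4 - (-4 + 4) = -4 - 1*0 = -4 + 0 = -4)
J(y, F) = F + y
J(w, 11) - 47*(-51) = (11 - 4) - 47*(-51) = 7 + 2397 = 2404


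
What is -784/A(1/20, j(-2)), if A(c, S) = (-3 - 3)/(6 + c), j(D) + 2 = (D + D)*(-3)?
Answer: 11858/15 ≈ 790.53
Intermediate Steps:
j(D) = -2 - 6*D (j(D) = -2 + (D + D)*(-3) = -2 + (2*D)*(-3) = -2 - 6*D)
A(c, S) = -6/(6 + c)
-784/A(1/20, j(-2)) = -784/((-6/(6 + 1/20))) = -784/((-6/121/20)) = -784/((-6*20/121)) = -784/(-120/121) = -784*(-121/120) = 11858/15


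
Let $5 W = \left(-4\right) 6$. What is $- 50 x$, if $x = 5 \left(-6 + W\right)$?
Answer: $2700$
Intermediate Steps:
$W = - \frac{24}{5}$ ($W = \frac{\left(-4\right) 6}{5} = \frac{1}{5} \left(-24\right) = - \frac{24}{5} \approx -4.8$)
$x = -54$ ($x = 5 \left(-6 - \frac{24}{5}\right) = 5 \left(- \frac{54}{5}\right) = -54$)
$- 50 x = \left(-50\right) \left(-54\right) = 2700$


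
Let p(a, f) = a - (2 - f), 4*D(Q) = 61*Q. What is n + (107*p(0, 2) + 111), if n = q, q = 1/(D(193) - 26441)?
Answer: 10432997/93991 ≈ 111.00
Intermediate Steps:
D(Q) = 61*Q/4 (D(Q) = (61*Q)/4 = 61*Q/4)
p(a, f) = -2 + a + f (p(a, f) = a + (-2 + f) = -2 + a + f)
q = -4/93991 (q = 1/((61/4)*193 - 26441) = 1/(11773/4 - 26441) = 1/(-93991/4) = -4/93991 ≈ -4.2557e-5)
n = -4/93991 ≈ -4.2557e-5
n + (107*p(0, 2) + 111) = -4/93991 + (107*(-2 + 0 + 2) + 111) = -4/93991 + (107*0 + 111) = -4/93991 + (0 + 111) = -4/93991 + 111 = 10432997/93991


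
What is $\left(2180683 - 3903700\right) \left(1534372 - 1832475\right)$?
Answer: $513636536751$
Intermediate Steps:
$\left(2180683 - 3903700\right) \left(1534372 - 1832475\right) = \left(-1723017\right) \left(-298103\right) = 513636536751$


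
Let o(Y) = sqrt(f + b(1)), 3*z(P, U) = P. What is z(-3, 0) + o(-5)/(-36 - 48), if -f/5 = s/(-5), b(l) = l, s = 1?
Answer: -1 - sqrt(2)/84 ≈ -1.0168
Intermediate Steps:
z(P, U) = P/3
f = 1 (f = -5/(-5) = -5*(-1)/5 = -5*(-1/5) = 1)
o(Y) = sqrt(2) (o(Y) = sqrt(1 + 1) = sqrt(2))
z(-3, 0) + o(-5)/(-36 - 48) = (1/3)*(-3) + sqrt(2)/(-36 - 48) = -1 + sqrt(2)/(-84) = -1 - sqrt(2)/84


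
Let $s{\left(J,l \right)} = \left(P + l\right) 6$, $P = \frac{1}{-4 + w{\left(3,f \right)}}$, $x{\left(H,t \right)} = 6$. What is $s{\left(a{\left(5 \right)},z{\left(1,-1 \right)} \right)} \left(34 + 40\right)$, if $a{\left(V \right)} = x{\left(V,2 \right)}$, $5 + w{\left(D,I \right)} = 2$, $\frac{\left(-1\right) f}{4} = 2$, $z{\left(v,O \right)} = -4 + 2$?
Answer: $- \frac{6660}{7} \approx -951.43$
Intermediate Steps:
$z{\left(v,O \right)} = -2$
$f = -8$ ($f = \left(-4\right) 2 = -8$)
$w{\left(D,I \right)} = -3$ ($w{\left(D,I \right)} = -5 + 2 = -3$)
$a{\left(V \right)} = 6$
$P = - \frac{1}{7}$ ($P = \frac{1}{-4 - 3} = \frac{1}{-7} = - \frac{1}{7} \approx -0.14286$)
$s{\left(J,l \right)} = - \frac{6}{7} + 6 l$ ($s{\left(J,l \right)} = \left(- \frac{1}{7} + l\right) 6 = - \frac{6}{7} + 6 l$)
$s{\left(a{\left(5 \right)},z{\left(1,-1 \right)} \right)} \left(34 + 40\right) = \left(- \frac{6}{7} + 6 \left(-2\right)\right) \left(34 + 40\right) = \left(- \frac{6}{7} - 12\right) 74 = \left(- \frac{90}{7}\right) 74 = - \frac{6660}{7}$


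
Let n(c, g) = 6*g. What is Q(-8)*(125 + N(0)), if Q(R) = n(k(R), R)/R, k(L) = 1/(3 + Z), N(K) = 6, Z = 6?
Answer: 786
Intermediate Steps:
k(L) = ⅑ (k(L) = 1/(3 + 6) = 1/9 = ⅑)
Q(R) = 6 (Q(R) = (6*R)/R = 6)
Q(-8)*(125 + N(0)) = 6*(125 + 6) = 6*131 = 786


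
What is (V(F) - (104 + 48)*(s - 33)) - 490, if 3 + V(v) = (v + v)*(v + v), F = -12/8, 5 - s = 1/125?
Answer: 471652/125 ≈ 3773.2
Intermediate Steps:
s = 624/125 (s = 5 - 1/125 = 624/125 ≈ 4.9920)
F = -3/2 (F = -12*⅛ = -3/2 ≈ -1.5000)
V(v) = -3 + 4*v² (V(v) = -3 + (v + v)*(v + v) = -3 + (2*v)*(2*v) = -3 + 4*v²)
(V(F) - (104 + 48)*(s - 33)) - 490 = ((-3 + 4*(-3/2)²) - (104 + 48)*(624/125 - 33)) - 490 = ((-3 + 4*(9/4)) - 152*(-3501)/125) - 490 = ((-3 + 9) - 1*(-532152/125)) - 490 = (6 + 532152/125) - 490 = 532902/125 - 490 = 471652/125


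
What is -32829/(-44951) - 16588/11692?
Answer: -1144970/1663187 ≈ -0.68842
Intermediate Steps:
-32829/(-44951) - 16588/11692 = -32829*(-1/44951) - 16588*1/11692 = 32829/44951 - 4147/2923 = -1144970/1663187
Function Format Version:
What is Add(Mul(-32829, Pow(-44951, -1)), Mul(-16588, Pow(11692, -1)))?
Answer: Rational(-1144970, 1663187) ≈ -0.68842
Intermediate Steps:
Add(Mul(-32829, Pow(-44951, -1)), Mul(-16588, Pow(11692, -1))) = Add(Mul(-32829, Rational(-1, 44951)), Mul(-16588, Rational(1, 11692))) = Add(Rational(32829, 44951), Rational(-4147, 2923)) = Rational(-1144970, 1663187)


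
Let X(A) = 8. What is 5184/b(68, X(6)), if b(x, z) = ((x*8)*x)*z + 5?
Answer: 1728/98647 ≈ 0.017517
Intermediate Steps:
b(x, z) = 5 + 8*z*x² (b(x, z) = ((8*x)*x)*z + 5 = (8*x²)*z + 5 = 8*z*x² + 5 = 5 + 8*z*x²)
5184/b(68, X(6)) = 5184/(5 + 8*8*68²) = 5184/(5 + 8*8*4624) = 5184/(5 + 295936) = 5184/295941 = 5184*(1/295941) = 1728/98647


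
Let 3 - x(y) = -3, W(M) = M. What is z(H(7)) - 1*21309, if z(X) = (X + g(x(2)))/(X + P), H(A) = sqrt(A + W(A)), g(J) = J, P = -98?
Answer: -14596708/685 - 52*sqrt(14)/4795 ≈ -21309.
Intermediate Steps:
x(y) = 6 (x(y) = 3 - 1*(-3) = 3 + 3 = 6)
H(A) = sqrt(2)*sqrt(A) (H(A) = sqrt(A + A) = sqrt(2*A) = sqrt(2)*sqrt(A))
z(X) = (6 + X)/(-98 + X) (z(X) = (X + 6)/(X - 98) = (6 + X)/(-98 + X))
z(H(7)) - 1*21309 = (6 + sqrt(2)*sqrt(7))/(-98 + sqrt(2)*sqrt(7)) - 1*21309 = (6 + sqrt(14))/(-98 + sqrt(14)) - 21309 = -21309 + (6 + sqrt(14))/(-98 + sqrt(14))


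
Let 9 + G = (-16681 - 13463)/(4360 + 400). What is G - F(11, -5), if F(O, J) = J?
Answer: -6148/595 ≈ -10.333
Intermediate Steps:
G = -9123/595 (G = -9 + (-16681 - 13463)/(4360 + 400) = -9 - 30144/4760 = -9 - 30144*1/4760 = -9 - 3768/595 = -9123/595 ≈ -15.333)
G - F(11, -5) = -9123/595 - 1*(-5) = -9123/595 + 5 = -6148/595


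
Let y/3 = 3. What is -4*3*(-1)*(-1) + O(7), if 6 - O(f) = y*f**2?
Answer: -447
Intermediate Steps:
y = 9 (y = 3*3 = 9)
O(f) = 6 - 9*f**2
-4*3*(-1)*(-1) + O(7) = -4*3*(-1)*(-1) + (6 - 9*7**2) = -(-12)*(-1) + (6 - 9*49) = -4*3 + (6 - 441) = -12 - 435 = -447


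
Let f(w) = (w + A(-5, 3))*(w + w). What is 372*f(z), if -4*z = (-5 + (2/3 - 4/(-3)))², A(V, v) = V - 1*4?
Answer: 37665/2 ≈ 18833.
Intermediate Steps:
A(V, v) = -4 + V (A(V, v) = V - 4 = -4 + V)
z = -9/4 (z = -(-5 + (2/3 - 4/(-3)))²/4 = -(-5 + (2*(⅓) - 4*(-⅓)))²/4 = -(-5 + (⅔ + 4/3))²/4 = -(-5 + 2)²/4 = -¼*(-3)² = -¼*9 = -9/4 ≈ -2.2500)
f(w) = 2*w*(-9 + w) (f(w) = (w + (-4 - 5))*(w + w) = (w - 9)*(2*w) = (-9 + w)*(2*w) = 2*w*(-9 + w))
372*f(z) = 372*(2*(-9/4)*(-9 - 9/4)) = 372*(2*(-9/4)*(-45/4)) = 372*(405/8) = 37665/2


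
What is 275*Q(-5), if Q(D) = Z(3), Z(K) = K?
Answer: 825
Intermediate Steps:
Q(D) = 3
275*Q(-5) = 275*3 = 825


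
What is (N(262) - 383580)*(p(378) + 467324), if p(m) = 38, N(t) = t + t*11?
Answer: -177801329832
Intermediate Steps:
N(t) = 12*t (N(t) = t + 11*t = 12*t)
(N(262) - 383580)*(p(378) + 467324) = (12*262 - 383580)*(38 + 467324) = (3144 - 383580)*467362 = -380436*467362 = -177801329832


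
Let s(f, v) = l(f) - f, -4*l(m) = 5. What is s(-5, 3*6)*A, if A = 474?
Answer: 3555/2 ≈ 1777.5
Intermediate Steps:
l(m) = -5/4 (l(m) = -¼*5 = -5/4)
s(f, v) = -5/4 - f
s(-5, 3*6)*A = (-5/4 - 1*(-5))*474 = (-5/4 + 5)*474 = (15/4)*474 = 3555/2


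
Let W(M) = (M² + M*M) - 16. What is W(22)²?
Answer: 906304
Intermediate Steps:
W(M) = -16 + 2*M² (W(M) = (M² + M²) - 16 = 2*M² - 16 = -16 + 2*M²)
W(22)² = (-16 + 2*22²)² = (-16 + 2*484)² = (-16 + 968)² = 952² = 906304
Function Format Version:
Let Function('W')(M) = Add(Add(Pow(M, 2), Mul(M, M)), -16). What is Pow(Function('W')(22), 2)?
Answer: 906304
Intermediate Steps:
Function('W')(M) = Add(-16, Mul(2, Pow(M, 2))) (Function('W')(M) = Add(Add(Pow(M, 2), Pow(M, 2)), -16) = Add(Mul(2, Pow(M, 2)), -16) = Add(-16, Mul(2, Pow(M, 2))))
Pow(Function('W')(22), 2) = Pow(Add(-16, Mul(2, Pow(22, 2))), 2) = Pow(Add(-16, Mul(2, 484)), 2) = Pow(Add(-16, 968), 2) = Pow(952, 2) = 906304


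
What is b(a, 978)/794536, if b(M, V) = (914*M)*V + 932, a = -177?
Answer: -19777244/99317 ≈ -199.13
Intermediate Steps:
b(M, V) = 932 + 914*M*V (b(M, V) = 914*M*V + 932 = 932 + 914*M*V)
b(a, 978)/794536 = (932 + 914*(-177)*978)/794536 = (932 - 158218884)*(1/794536) = -158217952*1/794536 = -19777244/99317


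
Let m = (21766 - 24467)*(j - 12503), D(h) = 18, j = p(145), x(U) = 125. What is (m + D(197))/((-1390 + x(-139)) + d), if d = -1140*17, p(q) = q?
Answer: -33378976/20645 ≈ -1616.8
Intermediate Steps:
d = -19380
j = 145
m = 33378958 (m = (21766 - 24467)*(145 - 12503) = -2701*(-12358) = 33378958)
(m + D(197))/((-1390 + x(-139)) + d) = (33378958 + 18)/((-1390 + 125) - 19380) = 33378976/(-1265 - 19380) = 33378976/(-20645) = 33378976*(-1/20645) = -33378976/20645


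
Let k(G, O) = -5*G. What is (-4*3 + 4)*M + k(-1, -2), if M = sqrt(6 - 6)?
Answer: 5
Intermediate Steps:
M = 0 (M = sqrt(0) = 0)
(-4*3 + 4)*M + k(-1, -2) = (-4*3 + 4)*0 - 5*(-1) = (-12 + 4)*0 + 5 = -8*0 + 5 = 0 + 5 = 5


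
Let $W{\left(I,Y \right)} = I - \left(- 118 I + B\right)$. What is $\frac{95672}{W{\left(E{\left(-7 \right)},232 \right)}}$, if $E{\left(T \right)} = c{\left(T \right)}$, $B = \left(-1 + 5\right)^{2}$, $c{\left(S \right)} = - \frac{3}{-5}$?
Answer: $\frac{478360}{277} \approx 1726.9$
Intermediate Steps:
$c{\left(S \right)} = \frac{3}{5}$ ($c{\left(S \right)} = \left(-3\right) \left(- \frac{1}{5}\right) = \frac{3}{5}$)
$B = 16$ ($B = 4^{2} = 16$)
$E{\left(T \right)} = \frac{3}{5}$
$W{\left(I,Y \right)} = -16 + 119 I$ ($W{\left(I,Y \right)} = I - \left(- 118 I + 16\right) = I - \left(16 - 118 I\right) = I + \left(-16 + 118 I\right) = -16 + 119 I$)
$\frac{95672}{W{\left(E{\left(-7 \right)},232 \right)}} = \frac{95672}{-16 + 119 \cdot \frac{3}{5}} = \frac{95672}{-16 + \frac{357}{5}} = \frac{95672}{\frac{277}{5}} = 95672 \cdot \frac{5}{277} = \frac{478360}{277}$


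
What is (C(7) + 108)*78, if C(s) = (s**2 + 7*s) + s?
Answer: 16614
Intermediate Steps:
C(s) = s**2 + 8*s
(C(7) + 108)*78 = (7*(8 + 7) + 108)*78 = (7*15 + 108)*78 = (105 + 108)*78 = 213*78 = 16614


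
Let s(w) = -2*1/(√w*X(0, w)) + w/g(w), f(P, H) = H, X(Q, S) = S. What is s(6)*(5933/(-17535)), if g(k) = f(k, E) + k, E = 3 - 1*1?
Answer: -5933/23380 + 5933*√6/315630 ≈ -0.20772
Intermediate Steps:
E = 2 (E = 3 - 1 = 2)
g(k) = 2 + k
s(w) = -2/w^(3/2) + w/(2 + w)
s(6)*(5933/(-17535)) = ((-4 + 6^(5/2) - 2*6)/(6^(3/2)*(2 + 6)))*(5933/(-17535)) = ((√6/36)*(-4 + 36*√6 - 12)/8)*(5933*(-1/17535)) = ((√6/36)*(⅛)*(-16 + 36*√6))*(-5933/17535) = (√6*(-16 + 36*√6)/288)*(-5933/17535) = -5933*√6*(-16 + 36*√6)/5050080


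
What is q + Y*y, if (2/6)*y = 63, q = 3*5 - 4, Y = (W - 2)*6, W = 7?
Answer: 5681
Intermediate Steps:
Y = 30 (Y = (7 - 2)*6 = 5*6 = 30)
q = 11 (q = 15 - 4 = 11)
y = 189 (y = 3*63 = 189)
q + Y*y = 11 + 30*189 = 11 + 5670 = 5681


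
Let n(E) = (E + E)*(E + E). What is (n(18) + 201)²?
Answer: 2241009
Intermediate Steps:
n(E) = 4*E² (n(E) = (2*E)*(2*E) = 4*E²)
(n(18) + 201)² = (4*18² + 201)² = (4*324 + 201)² = (1296 + 201)² = 1497² = 2241009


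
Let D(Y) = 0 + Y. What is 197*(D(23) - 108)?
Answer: -16745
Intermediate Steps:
D(Y) = Y
197*(D(23) - 108) = 197*(23 - 108) = 197*(-85) = -16745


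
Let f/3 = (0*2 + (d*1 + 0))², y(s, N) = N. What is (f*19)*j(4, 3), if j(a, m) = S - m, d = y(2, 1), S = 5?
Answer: 114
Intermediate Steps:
d = 1
j(a, m) = 5 - m
f = 3 (f = 3*(0*2 + (1*1 + 0))² = 3*(0 + (1 + 0))² = 3*(0 + 1)² = 3*1² = 3*1 = 3)
(f*19)*j(4, 3) = (3*19)*(5 - 1*3) = 57*(5 - 3) = 57*2 = 114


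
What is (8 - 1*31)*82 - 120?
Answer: -2006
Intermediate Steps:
(8 - 1*31)*82 - 120 = (8 - 31)*82 - 120 = -23*82 - 120 = -1886 - 120 = -2006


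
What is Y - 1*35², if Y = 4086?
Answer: 2861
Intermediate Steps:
Y - 1*35² = 4086 - 1*35² = 4086 - 1*1225 = 4086 - 1225 = 2861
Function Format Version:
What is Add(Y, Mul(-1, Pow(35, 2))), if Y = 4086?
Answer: 2861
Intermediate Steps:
Add(Y, Mul(-1, Pow(35, 2))) = Add(4086, Mul(-1, Pow(35, 2))) = Add(4086, Mul(-1, 1225)) = Add(4086, -1225) = 2861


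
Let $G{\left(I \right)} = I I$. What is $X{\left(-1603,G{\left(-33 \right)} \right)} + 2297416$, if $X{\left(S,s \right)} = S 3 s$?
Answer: $-2939585$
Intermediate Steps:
$G{\left(I \right)} = I^{2}$
$X{\left(S,s \right)} = 3 S s$
$X{\left(-1603,G{\left(-33 \right)} \right)} + 2297416 = 3 \left(-1603\right) \left(-33\right)^{2} + 2297416 = 3 \left(-1603\right) 1089 + 2297416 = -5237001 + 2297416 = -2939585$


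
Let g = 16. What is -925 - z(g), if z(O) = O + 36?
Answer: -977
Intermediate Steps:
z(O) = 36 + O
-925 - z(g) = -925 - (36 + 16) = -925 - 1*52 = -925 - 52 = -977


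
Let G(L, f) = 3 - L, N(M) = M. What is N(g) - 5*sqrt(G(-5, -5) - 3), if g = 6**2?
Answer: 36 - 5*sqrt(5) ≈ 24.820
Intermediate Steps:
g = 36
N(g) - 5*sqrt(G(-5, -5) - 3) = 36 - 5*sqrt((3 - 1*(-5)) - 3) = 36 - 5*sqrt((3 + 5) - 3) = 36 - 5*sqrt(8 - 3) = 36 - 5*sqrt(5)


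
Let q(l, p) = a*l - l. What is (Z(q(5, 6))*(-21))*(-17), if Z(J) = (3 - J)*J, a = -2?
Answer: -96390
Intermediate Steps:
q(l, p) = -3*l (q(l, p) = -2*l - l = -3*l)
Z(J) = J*(3 - J)
(Z(q(5, 6))*(-21))*(-17) = (((-3*5)*(3 - (-3)*5))*(-21))*(-17) = (-15*(3 - 1*(-15))*(-21))*(-17) = (-15*(3 + 15)*(-21))*(-17) = (-15*18*(-21))*(-17) = -270*(-21)*(-17) = 5670*(-17) = -96390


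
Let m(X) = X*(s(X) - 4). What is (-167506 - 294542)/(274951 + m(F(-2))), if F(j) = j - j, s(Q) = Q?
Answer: -462048/274951 ≈ -1.6805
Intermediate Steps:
F(j) = 0
m(X) = X*(-4 + X) (m(X) = X*(X - 4) = X*(-4 + X))
(-167506 - 294542)/(274951 + m(F(-2))) = (-167506 - 294542)/(274951 + 0*(-4 + 0)) = -462048/(274951 + 0*(-4)) = -462048/(274951 + 0) = -462048/274951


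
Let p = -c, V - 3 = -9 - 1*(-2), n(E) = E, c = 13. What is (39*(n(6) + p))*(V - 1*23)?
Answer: 7371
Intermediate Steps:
V = -4 (V = 3 + (-9 - 1*(-2)) = 3 + (-9 + 2) = 3 - 7 = -4)
p = -13 (p = -1*13 = -13)
(39*(n(6) + p))*(V - 1*23) = (39*(6 - 13))*(-4 - 1*23) = (39*(-7))*(-4 - 23) = -273*(-27) = 7371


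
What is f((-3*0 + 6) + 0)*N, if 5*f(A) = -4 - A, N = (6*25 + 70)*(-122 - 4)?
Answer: 55440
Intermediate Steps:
N = -27720 (N = (150 + 70)*(-126) = 220*(-126) = -27720)
f(A) = -4/5 - A/5 (f(A) = (-4 - A)/5 = -4/5 - A/5)
f((-3*0 + 6) + 0)*N = (-4/5 - ((-3*0 + 6) + 0)/5)*(-27720) = (-4/5 - ((0 + 6) + 0)/5)*(-27720) = (-4/5 - (6 + 0)/5)*(-27720) = (-4/5 - 1/5*6)*(-27720) = (-4/5 - 6/5)*(-27720) = -2*(-27720) = 55440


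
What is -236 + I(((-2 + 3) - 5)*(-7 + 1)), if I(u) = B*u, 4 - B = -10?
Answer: 100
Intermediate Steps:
B = 14 (B = 4 - 1*(-10) = 4 + 10 = 14)
I(u) = 14*u
-236 + I(((-2 + 3) - 5)*(-7 + 1)) = -236 + 14*(((-2 + 3) - 5)*(-7 + 1)) = -236 + 14*((1 - 5)*(-6)) = -236 + 14*(-4*(-6)) = -236 + 14*24 = -236 + 336 = 100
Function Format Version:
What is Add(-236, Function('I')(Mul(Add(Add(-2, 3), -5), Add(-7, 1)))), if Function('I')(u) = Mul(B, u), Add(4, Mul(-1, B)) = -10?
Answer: 100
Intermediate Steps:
B = 14 (B = Add(4, Mul(-1, -10)) = Add(4, 10) = 14)
Function('I')(u) = Mul(14, u)
Add(-236, Function('I')(Mul(Add(Add(-2, 3), -5), Add(-7, 1)))) = Add(-236, Mul(14, Mul(Add(Add(-2, 3), -5), Add(-7, 1)))) = Add(-236, Mul(14, Mul(Add(1, -5), -6))) = Add(-236, Mul(14, Mul(-4, -6))) = Add(-236, Mul(14, 24)) = Add(-236, 336) = 100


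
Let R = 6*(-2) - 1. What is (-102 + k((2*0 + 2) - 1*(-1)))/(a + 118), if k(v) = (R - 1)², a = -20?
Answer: 47/49 ≈ 0.95918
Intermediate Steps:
R = -13 (R = -12 - 1 = -13)
k(v) = 196 (k(v) = (-13 - 1)² = (-14)² = 196)
(-102 + k((2*0 + 2) - 1*(-1)))/(a + 118) = (-102 + 196)/(-20 + 118) = 94/98 = 94*(1/98) = 47/49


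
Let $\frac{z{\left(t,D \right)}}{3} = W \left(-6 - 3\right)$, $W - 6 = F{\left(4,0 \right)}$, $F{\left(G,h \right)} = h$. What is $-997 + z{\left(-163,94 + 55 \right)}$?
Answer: $-1159$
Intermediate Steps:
$W = 6$ ($W = 6 + 0 = 6$)
$z{\left(t,D \right)} = -162$ ($z{\left(t,D \right)} = 3 \cdot 6 \left(-6 - 3\right) = 3 \cdot 6 \left(-9\right) = 3 \left(-54\right) = -162$)
$-997 + z{\left(-163,94 + 55 \right)} = -997 - 162 = -1159$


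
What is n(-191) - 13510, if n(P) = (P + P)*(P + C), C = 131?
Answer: 9410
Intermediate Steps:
n(P) = 2*P*(131 + P) (n(P) = (P + P)*(P + 131) = (2*P)*(131 + P) = 2*P*(131 + P))
n(-191) - 13510 = 2*(-191)*(131 - 191) - 13510 = 2*(-191)*(-60) - 13510 = 22920 - 13510 = 9410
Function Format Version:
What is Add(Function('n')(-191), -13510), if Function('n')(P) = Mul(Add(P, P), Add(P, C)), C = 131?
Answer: 9410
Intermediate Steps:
Function('n')(P) = Mul(2, P, Add(131, P)) (Function('n')(P) = Mul(Add(P, P), Add(P, 131)) = Mul(Mul(2, P), Add(131, P)) = Mul(2, P, Add(131, P)))
Add(Function('n')(-191), -13510) = Add(Mul(2, -191, Add(131, -191)), -13510) = Add(Mul(2, -191, -60), -13510) = Add(22920, -13510) = 9410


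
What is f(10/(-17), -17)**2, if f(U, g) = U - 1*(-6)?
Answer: 8464/289 ≈ 29.287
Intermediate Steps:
f(U, g) = 6 + U (f(U, g) = U + 6 = 6 + U)
f(10/(-17), -17)**2 = (6 + 10/(-17))**2 = (6 + 10*(-1/17))**2 = (6 - 10/17)**2 = (92/17)**2 = 8464/289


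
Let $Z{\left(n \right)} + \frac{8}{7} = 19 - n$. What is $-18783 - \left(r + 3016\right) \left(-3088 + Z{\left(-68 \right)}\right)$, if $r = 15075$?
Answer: $\frac{380050884}{7} \approx 5.4293 \cdot 10^{7}$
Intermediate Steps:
$Z{\left(n \right)} = \frac{125}{7} - n$ ($Z{\left(n \right)} = - \frac{8}{7} - \left(-19 + n\right) = \frac{125}{7} - n$)
$-18783 - \left(r + 3016\right) \left(-3088 + Z{\left(-68 \right)}\right) = -18783 - \left(15075 + 3016\right) \left(-3088 + \left(\frac{125}{7} - -68\right)\right) = -18783 - 18091 \left(-3088 + \left(\frac{125}{7} + 68\right)\right) = -18783 - 18091 \left(-3088 + \frac{601}{7}\right) = -18783 - 18091 \left(- \frac{21015}{7}\right) = -18783 - - \frac{380182365}{7} = -18783 + \frac{380182365}{7} = \frac{380050884}{7}$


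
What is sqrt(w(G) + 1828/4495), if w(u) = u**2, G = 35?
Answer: sqrt(24759372485)/4495 ≈ 35.006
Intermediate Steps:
sqrt(w(G) + 1828/4495) = sqrt(35**2 + 1828/4495) = sqrt(1225 + 1828*(1/4495)) = sqrt(1225 + 1828/4495) = sqrt(5508203/4495) = sqrt(24759372485)/4495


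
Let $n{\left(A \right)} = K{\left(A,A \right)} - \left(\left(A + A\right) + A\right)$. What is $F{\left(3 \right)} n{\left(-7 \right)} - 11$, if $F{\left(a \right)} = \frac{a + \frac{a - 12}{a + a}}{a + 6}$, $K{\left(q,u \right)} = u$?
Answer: $- \frac{26}{3} \approx -8.6667$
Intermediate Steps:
$n{\left(A \right)} = - 2 A$ ($n{\left(A \right)} = A - \left(\left(A + A\right) + A\right) = A - \left(2 A + A\right) = A - 3 A = - 2 A$)
$F{\left(a \right)} = \frac{a + \frac{-12 + a}{2 a}}{6 + a}$
$F{\left(3 \right)} n{\left(-7 \right)} - 11 = \frac{-6 + 3^{2} + \frac{1}{2} \cdot 3}{3 \left(6 + 3\right)} \left(\left(-2\right) \left(-7\right)\right) - 11 = \frac{-6 + 9 + \frac{3}{2}}{3 \cdot 9} \cdot 14 - 11 = \frac{1}{3} \cdot \frac{1}{9} \cdot \frac{9}{2} \cdot 14 - 11 = \frac{1}{6} \cdot 14 - 11 = \frac{7}{3} - 11 = - \frac{26}{3}$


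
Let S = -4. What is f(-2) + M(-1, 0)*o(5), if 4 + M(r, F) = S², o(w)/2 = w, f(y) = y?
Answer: 118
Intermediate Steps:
o(w) = 2*w
M(r, F) = 12 (M(r, F) = -4 + (-4)² = -4 + 16 = 12)
f(-2) + M(-1, 0)*o(5) = -2 + 12*(2*5) = -2 + 12*10 = -2 + 120 = 118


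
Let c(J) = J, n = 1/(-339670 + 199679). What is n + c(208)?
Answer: 29118127/139991 ≈ 208.00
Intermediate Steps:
n = -1/139991 (n = 1/(-139991) = -1/139991 ≈ -7.1433e-6)
n + c(208) = -1/139991 + 208 = 29118127/139991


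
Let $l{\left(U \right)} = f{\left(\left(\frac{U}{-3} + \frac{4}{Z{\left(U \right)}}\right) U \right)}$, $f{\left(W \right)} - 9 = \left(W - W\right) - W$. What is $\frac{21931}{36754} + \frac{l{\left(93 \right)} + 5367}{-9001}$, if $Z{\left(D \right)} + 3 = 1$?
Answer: $- \frac{112986599}{330822754} \approx -0.34153$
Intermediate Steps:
$Z{\left(D \right)} = -2$ ($Z{\left(D \right)} = -3 + 1 = -2$)
$f{\left(W \right)} = 9 - W$ ($f{\left(W \right)} = 9 + \left(\left(W - W\right) - W\right) = 9 + \left(0 - W\right) = 9 - W$)
$l{\left(U \right)} = 9 - U \left(-2 - \frac{U}{3}\right)$ ($l{\left(U \right)} = 9 - \left(\frac{U}{-3} + \frac{4}{-2}\right) U = 9 - \left(U \left(- \frac{1}{3}\right) + 4 \left(- \frac{1}{2}\right)\right) U = 9 - \left(- \frac{U}{3} - 2\right) U = 9 - \left(-2 - \frac{U}{3}\right) U = 9 - U \left(-2 - \frac{U}{3}\right)$)
$\frac{21931}{36754} + \frac{l{\left(93 \right)} + 5367}{-9001} = \frac{21931}{36754} + \frac{\left(9 + 2 \cdot 93 + \frac{93^{2}}{3}\right) + 5367}{-9001} = 21931 \cdot \frac{1}{36754} + \left(\left(9 + 186 + \frac{1}{3} \cdot 8649\right) + 5367\right) \left(- \frac{1}{9001}\right) = \frac{21931}{36754} + \left(\left(9 + 186 + 2883\right) + 5367\right) \left(- \frac{1}{9001}\right) = \frac{21931}{36754} + \left(3078 + 5367\right) \left(- \frac{1}{9001}\right) = \frac{21931}{36754} + 8445 \left(- \frac{1}{9001}\right) = \frac{21931}{36754} - \frac{8445}{9001} = - \frac{112986599}{330822754}$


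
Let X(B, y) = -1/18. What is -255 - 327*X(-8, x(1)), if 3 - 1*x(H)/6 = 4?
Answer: -1421/6 ≈ -236.83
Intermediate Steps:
x(H) = -6 (x(H) = 18 - 6*4 = 18 - 24 = -6)
X(B, y) = -1/18 (X(B, y) = -1*1/18 = -1/18)
-255 - 327*X(-8, x(1)) = -255 - 327*(-1/18) = -255 + 109/6 = -1421/6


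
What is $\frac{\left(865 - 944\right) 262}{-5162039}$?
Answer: $\frac{20698}{5162039} \approx 0.0040097$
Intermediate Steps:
$\frac{\left(865 - 944\right) 262}{-5162039} = \left(-79\right) 262 \left(- \frac{1}{5162039}\right) = \left(-20698\right) \left(- \frac{1}{5162039}\right) = \frac{20698}{5162039}$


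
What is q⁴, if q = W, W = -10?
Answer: 10000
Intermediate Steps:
q = -10
q⁴ = (-10)⁴ = 10000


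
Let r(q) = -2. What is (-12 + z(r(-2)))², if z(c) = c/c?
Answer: 121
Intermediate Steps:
z(c) = 1
(-12 + z(r(-2)))² = (-12 + 1)² = (-11)² = 121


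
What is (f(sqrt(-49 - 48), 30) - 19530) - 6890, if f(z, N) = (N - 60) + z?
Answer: -26450 + I*sqrt(97) ≈ -26450.0 + 9.8489*I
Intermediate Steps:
f(z, N) = -60 + N + z (f(z, N) = (-60 + N) + z = -60 + N + z)
(f(sqrt(-49 - 48), 30) - 19530) - 6890 = ((-60 + 30 + sqrt(-49 - 48)) - 19530) - 6890 = ((-60 + 30 + sqrt(-97)) - 19530) - 6890 = ((-60 + 30 + I*sqrt(97)) - 19530) - 6890 = ((-30 + I*sqrt(97)) - 19530) - 6890 = (-19560 + I*sqrt(97)) - 6890 = -26450 + I*sqrt(97)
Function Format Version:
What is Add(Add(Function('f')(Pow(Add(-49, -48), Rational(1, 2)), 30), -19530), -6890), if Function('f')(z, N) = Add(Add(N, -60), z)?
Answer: Add(-26450, Mul(I, Pow(97, Rational(1, 2)))) ≈ Add(-26450., Mul(9.8489, I))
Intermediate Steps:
Function('f')(z, N) = Add(-60, N, z) (Function('f')(z, N) = Add(Add(-60, N), z) = Add(-60, N, z))
Add(Add(Function('f')(Pow(Add(-49, -48), Rational(1, 2)), 30), -19530), -6890) = Add(Add(Add(-60, 30, Pow(Add(-49, -48), Rational(1, 2))), -19530), -6890) = Add(Add(Add(-60, 30, Pow(-97, Rational(1, 2))), -19530), -6890) = Add(Add(Add(-60, 30, Mul(I, Pow(97, Rational(1, 2)))), -19530), -6890) = Add(Add(Add(-30, Mul(I, Pow(97, Rational(1, 2)))), -19530), -6890) = Add(Add(-19560, Mul(I, Pow(97, Rational(1, 2)))), -6890) = Add(-26450, Mul(I, Pow(97, Rational(1, 2))))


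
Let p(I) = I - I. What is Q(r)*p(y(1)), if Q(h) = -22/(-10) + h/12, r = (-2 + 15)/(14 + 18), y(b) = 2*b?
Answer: 0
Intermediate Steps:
r = 13/32 ≈ 0.40625
Q(h) = 11/5 + h/12 (Q(h) = -22*(-⅒) + h*(1/12) = 11/5 + h/12)
p(I) = 0
Q(r)*p(y(1)) = (11/5 + (1/12)*(13/32))*0 = (11/5 + 13/384)*0 = (4289/1920)*0 = 0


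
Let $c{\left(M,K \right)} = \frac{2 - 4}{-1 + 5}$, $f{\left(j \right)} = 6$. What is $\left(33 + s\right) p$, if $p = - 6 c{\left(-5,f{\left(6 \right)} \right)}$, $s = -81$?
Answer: $-144$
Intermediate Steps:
$c{\left(M,K \right)} = - \frac{1}{2}$ ($c{\left(M,K \right)} = - \frac{2}{4} = \left(-2\right) \frac{1}{4} = - \frac{1}{2}$)
$p = 3$ ($p = \left(-6\right) \left(- \frac{1}{2}\right) = 3$)
$\left(33 + s\right) p = \left(33 - 81\right) 3 = \left(-48\right) 3 = -144$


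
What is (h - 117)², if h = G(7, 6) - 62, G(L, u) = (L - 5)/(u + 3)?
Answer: 2588881/81 ≈ 31962.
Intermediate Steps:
G(L, u) = (-5 + L)/(3 + u)
h = -556/9 (h = (-5 + 7)/(3 + 6) - 62 = 2/9 - 62 = -556/9 ≈ -61.778)
(h - 117)² = (-556/9 - 117)² = (-1609/9)² = 2588881/81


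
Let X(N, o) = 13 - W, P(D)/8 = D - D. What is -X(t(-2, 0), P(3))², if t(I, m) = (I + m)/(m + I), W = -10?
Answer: -529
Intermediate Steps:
t(I, m) = 1 (t(I, m) = (I + m)/(I + m) = 1)
P(D) = 0 (P(D) = 8*(D - D) = 8*0 = 0)
X(N, o) = 23 (X(N, o) = 13 - 1*(-10) = 13 + 10 = 23)
-X(t(-2, 0), P(3))² = -1*23² = -1*529 = -529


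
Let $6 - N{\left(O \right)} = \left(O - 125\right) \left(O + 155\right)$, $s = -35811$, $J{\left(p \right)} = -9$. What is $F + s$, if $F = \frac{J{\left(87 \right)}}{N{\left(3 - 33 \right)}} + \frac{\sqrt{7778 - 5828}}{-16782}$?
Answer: $- \frac{694053000}{19381} - \frac{5 \sqrt{78}}{16782} \approx -35811.0$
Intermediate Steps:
$N{\left(O \right)} = 6 - \left(-125 + O\right) \left(155 + O\right)$ ($N{\left(O \right)} = 6 - \left(O - 125\right) \left(O + 155\right) = 6 - \left(-125 + O\right) \left(155 + O\right)$)
$F = - \frac{9}{19381} - \frac{5 \sqrt{78}}{16782}$ ($F = - \frac{9}{19381 - \left(3 - 33\right)^{2} - 30 \left(3 - 33\right)} + \frac{\sqrt{7778 - 5828}}{-16782} = - \frac{9}{19381 - \left(3 - 33\right)^{2} - 30 \left(3 - 33\right)} + \sqrt{1950} \left(- \frac{1}{16782}\right) = - \frac{9}{19381 - \left(-30\right)^{2} - -900} + 5 \sqrt{78} \left(- \frac{1}{16782}\right) = - \frac{9}{19381 - 900 + 900} - \frac{5 \sqrt{78}}{16782} = - \frac{9}{19381} - \frac{5 \sqrt{78}}{16782} \approx -0.0030957$)
$F + s = \left(- \frac{9}{19381} - \frac{5 \sqrt{78}}{16782}\right) - 35811 = - \frac{694053000}{19381} - \frac{5 \sqrt{78}}{16782}$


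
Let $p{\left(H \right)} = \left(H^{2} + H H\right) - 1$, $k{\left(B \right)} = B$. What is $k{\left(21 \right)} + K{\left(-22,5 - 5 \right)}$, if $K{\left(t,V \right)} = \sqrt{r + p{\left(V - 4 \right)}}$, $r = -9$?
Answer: $21 + \sqrt{22} \approx 25.69$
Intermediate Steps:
$p{\left(H \right)} = -1 + 2 H^{2}$ ($p{\left(H \right)} = \left(H^{2} + H^{2}\right) - 1 = 2 H^{2} - 1 = -1 + 2 H^{2}$)
$K{\left(t,V \right)} = \sqrt{-10 + 2 \left(-4 + V\right)^{2}}$ ($K{\left(t,V \right)} = \sqrt{-9 + \left(-1 + 2 \left(V - 4\right)^{2}\right)} = \sqrt{-9 + \left(-1 + 2 \left(-4 + V\right)^{2}\right)} = \sqrt{-10 + 2 \left(-4 + V\right)^{2}}$)
$k{\left(21 \right)} + K{\left(-22,5 - 5 \right)} = 21 + \sqrt{-10 + 2 \left(-4 + \left(5 - 5\right)\right)^{2}} = 21 + \sqrt{-10 + 2 \left(-4 + 0\right)^{2}} = 21 + \sqrt{-10 + 2 \left(-4\right)^{2}} = 21 + \sqrt{-10 + 2 \cdot 16} = 21 + \sqrt{-10 + 32} = 21 + \sqrt{22}$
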